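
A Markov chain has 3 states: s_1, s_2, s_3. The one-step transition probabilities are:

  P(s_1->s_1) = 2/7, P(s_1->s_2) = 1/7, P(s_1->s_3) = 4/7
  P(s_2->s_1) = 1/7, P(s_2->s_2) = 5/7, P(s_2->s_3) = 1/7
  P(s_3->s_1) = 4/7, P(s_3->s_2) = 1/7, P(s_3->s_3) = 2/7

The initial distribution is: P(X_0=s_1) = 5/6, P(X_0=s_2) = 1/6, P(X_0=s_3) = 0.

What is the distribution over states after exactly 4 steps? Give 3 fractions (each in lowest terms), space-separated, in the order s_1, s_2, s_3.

Propagating the distribution step by step (d_{t+1} = d_t * P):
d_0 = (s_1=5/6, s_2=1/6, s_3=0)
  d_1[s_1] = 5/6*2/7 + 1/6*1/7 + 0*4/7 = 11/42
  d_1[s_2] = 5/6*1/7 + 1/6*5/7 + 0*1/7 = 5/21
  d_1[s_3] = 5/6*4/7 + 1/6*1/7 + 0*2/7 = 1/2
d_1 = (s_1=11/42, s_2=5/21, s_3=1/2)
  d_2[s_1] = 11/42*2/7 + 5/21*1/7 + 1/2*4/7 = 58/147
  d_2[s_2] = 11/42*1/7 + 5/21*5/7 + 1/2*1/7 = 41/147
  d_2[s_3] = 11/42*4/7 + 5/21*1/7 + 1/2*2/7 = 16/49
d_2 = (s_1=58/147, s_2=41/147, s_3=16/49)
  d_3[s_1] = 58/147*2/7 + 41/147*1/7 + 16/49*4/7 = 349/1029
  d_3[s_2] = 58/147*1/7 + 41/147*5/7 + 16/49*1/7 = 311/1029
  d_3[s_3] = 58/147*4/7 + 41/147*1/7 + 16/49*2/7 = 123/343
d_3 = (s_1=349/1029, s_2=311/1029, s_3=123/343)
  d_4[s_1] = 349/1029*2/7 + 311/1029*1/7 + 123/343*4/7 = 355/1029
  d_4[s_2] = 349/1029*1/7 + 311/1029*5/7 + 123/343*1/7 = 2273/7203
  d_4[s_3] = 349/1029*4/7 + 311/1029*1/7 + 123/343*2/7 = 815/2401
d_4 = (s_1=355/1029, s_2=2273/7203, s_3=815/2401)

Answer: 355/1029 2273/7203 815/2401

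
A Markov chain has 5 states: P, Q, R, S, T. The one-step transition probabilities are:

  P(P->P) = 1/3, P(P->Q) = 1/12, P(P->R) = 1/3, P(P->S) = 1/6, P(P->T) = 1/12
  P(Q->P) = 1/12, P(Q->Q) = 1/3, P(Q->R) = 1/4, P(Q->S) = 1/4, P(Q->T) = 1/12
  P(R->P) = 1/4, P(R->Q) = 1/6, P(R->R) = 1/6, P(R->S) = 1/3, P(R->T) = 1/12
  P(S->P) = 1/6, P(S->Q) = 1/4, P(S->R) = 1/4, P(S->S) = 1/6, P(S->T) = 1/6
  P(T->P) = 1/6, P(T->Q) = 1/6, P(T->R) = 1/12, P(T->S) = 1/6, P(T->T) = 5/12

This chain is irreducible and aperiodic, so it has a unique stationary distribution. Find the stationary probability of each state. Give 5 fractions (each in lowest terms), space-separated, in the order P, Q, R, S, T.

Answer: 2465/12197 2462/12197 2718/12197 2691/12197 1861/12197

Derivation:
The stationary distribution satisfies pi = pi * P, i.e.:
  pi_P = 1/3*pi_P + 1/12*pi_Q + 1/4*pi_R + 1/6*pi_S + 1/6*pi_T
  pi_Q = 1/12*pi_P + 1/3*pi_Q + 1/6*pi_R + 1/4*pi_S + 1/6*pi_T
  pi_R = 1/3*pi_P + 1/4*pi_Q + 1/6*pi_R + 1/4*pi_S + 1/12*pi_T
  pi_S = 1/6*pi_P + 1/4*pi_Q + 1/3*pi_R + 1/6*pi_S + 1/6*pi_T
  pi_T = 1/12*pi_P + 1/12*pi_Q + 1/12*pi_R + 1/6*pi_S + 5/12*pi_T
with normalization: pi_P + pi_Q + pi_R + pi_S + pi_T = 1.

Using the first 4 balance equations plus normalization, the linear system A*pi = b is:
  [-2/3, 1/12, 1/4, 1/6, 1/6] . pi = 0
  [1/12, -2/3, 1/6, 1/4, 1/6] . pi = 0
  [1/3, 1/4, -5/6, 1/4, 1/12] . pi = 0
  [1/6, 1/4, 1/3, -5/6, 1/6] . pi = 0
  [1, 1, 1, 1, 1] . pi = 1

Solving yields:
  pi_P = 2465/12197
  pi_Q = 2462/12197
  pi_R = 2718/12197
  pi_S = 2691/12197
  pi_T = 1861/12197

Verification (pi * P):
  2465/12197*1/3 + 2462/12197*1/12 + 2718/12197*1/4 + 2691/12197*1/6 + 1861/12197*1/6 = 2465/12197 = pi_P  (ok)
  2465/12197*1/12 + 2462/12197*1/3 + 2718/12197*1/6 + 2691/12197*1/4 + 1861/12197*1/6 = 2462/12197 = pi_Q  (ok)
  2465/12197*1/3 + 2462/12197*1/4 + 2718/12197*1/6 + 2691/12197*1/4 + 1861/12197*1/12 = 2718/12197 = pi_R  (ok)
  2465/12197*1/6 + 2462/12197*1/4 + 2718/12197*1/3 + 2691/12197*1/6 + 1861/12197*1/6 = 2691/12197 = pi_S  (ok)
  2465/12197*1/12 + 2462/12197*1/12 + 2718/12197*1/12 + 2691/12197*1/6 + 1861/12197*5/12 = 1861/12197 = pi_T  (ok)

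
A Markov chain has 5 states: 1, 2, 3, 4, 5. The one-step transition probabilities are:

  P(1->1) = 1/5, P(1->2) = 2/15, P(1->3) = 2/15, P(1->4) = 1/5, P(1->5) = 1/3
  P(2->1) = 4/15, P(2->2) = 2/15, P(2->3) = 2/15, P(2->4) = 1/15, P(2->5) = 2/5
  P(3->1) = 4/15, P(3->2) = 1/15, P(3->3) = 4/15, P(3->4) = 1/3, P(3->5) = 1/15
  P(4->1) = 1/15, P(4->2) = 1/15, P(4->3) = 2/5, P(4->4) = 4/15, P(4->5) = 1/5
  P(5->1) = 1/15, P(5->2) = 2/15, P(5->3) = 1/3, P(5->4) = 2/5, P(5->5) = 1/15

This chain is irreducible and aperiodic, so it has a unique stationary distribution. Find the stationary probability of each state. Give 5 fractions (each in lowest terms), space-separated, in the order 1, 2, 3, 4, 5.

Answer: 8792/53621 5146/53621 15079/53621 14973/53621 9631/53621

Derivation:
The stationary distribution satisfies pi = pi * P, i.e.:
  pi_1 = 1/5*pi_1 + 4/15*pi_2 + 4/15*pi_3 + 1/15*pi_4 + 1/15*pi_5
  pi_2 = 2/15*pi_1 + 2/15*pi_2 + 1/15*pi_3 + 1/15*pi_4 + 2/15*pi_5
  pi_3 = 2/15*pi_1 + 2/15*pi_2 + 4/15*pi_3 + 2/5*pi_4 + 1/3*pi_5
  pi_4 = 1/5*pi_1 + 1/15*pi_2 + 1/3*pi_3 + 4/15*pi_4 + 2/5*pi_5
  pi_5 = 1/3*pi_1 + 2/5*pi_2 + 1/15*pi_3 + 1/5*pi_4 + 1/15*pi_5
with normalization: pi_1 + pi_2 + pi_3 + pi_4 + pi_5 = 1.

Using the first 4 balance equations plus normalization, the linear system A*pi = b is:
  [-4/5, 4/15, 4/15, 1/15, 1/15] . pi = 0
  [2/15, -13/15, 1/15, 1/15, 2/15] . pi = 0
  [2/15, 2/15, -11/15, 2/5, 1/3] . pi = 0
  [1/5, 1/15, 1/3, -11/15, 2/5] . pi = 0
  [1, 1, 1, 1, 1] . pi = 1

Solving yields:
  pi_1 = 8792/53621
  pi_2 = 5146/53621
  pi_3 = 15079/53621
  pi_4 = 14973/53621
  pi_5 = 9631/53621

Verification (pi * P):
  8792/53621*1/5 + 5146/53621*4/15 + 15079/53621*4/15 + 14973/53621*1/15 + 9631/53621*1/15 = 8792/53621 = pi_1  (ok)
  8792/53621*2/15 + 5146/53621*2/15 + 15079/53621*1/15 + 14973/53621*1/15 + 9631/53621*2/15 = 5146/53621 = pi_2  (ok)
  8792/53621*2/15 + 5146/53621*2/15 + 15079/53621*4/15 + 14973/53621*2/5 + 9631/53621*1/3 = 15079/53621 = pi_3  (ok)
  8792/53621*1/5 + 5146/53621*1/15 + 15079/53621*1/3 + 14973/53621*4/15 + 9631/53621*2/5 = 14973/53621 = pi_4  (ok)
  8792/53621*1/3 + 5146/53621*2/5 + 15079/53621*1/15 + 14973/53621*1/5 + 9631/53621*1/15 = 9631/53621 = pi_5  (ok)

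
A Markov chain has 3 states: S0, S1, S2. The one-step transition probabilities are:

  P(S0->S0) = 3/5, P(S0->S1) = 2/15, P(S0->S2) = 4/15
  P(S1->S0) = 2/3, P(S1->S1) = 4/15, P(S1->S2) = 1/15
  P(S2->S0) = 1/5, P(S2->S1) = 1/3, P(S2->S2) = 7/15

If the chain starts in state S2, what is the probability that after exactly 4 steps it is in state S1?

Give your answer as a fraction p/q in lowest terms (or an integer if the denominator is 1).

Computing P^4 by repeated multiplication:
P^1 =
  S0: [3/5, 2/15, 4/15]
  S1: [2/3, 4/15, 1/15]
  S2: [1/5, 1/3, 7/15]
P^2 =
  S0: [113/225, 46/225, 22/75]
  S1: [133/225, 41/225, 17/75]
  S2: [98/225, 61/225, 22/75]
P^3 =
  S0: [67/135, 148/675, 64/225]
  S1: [352/675, 137/675, 62/225]
  S2: [338/675, 154/675, 61/225]
P^4 =
  S0: [5071/10125, 2222/10125, 944/3375]
  S1: [5096/10125, 2182/10125, 949/3375]
  S2: [5131/10125, 2207/10125, 929/3375]

(P^4)[S2 -> S1] = 2207/10125

Answer: 2207/10125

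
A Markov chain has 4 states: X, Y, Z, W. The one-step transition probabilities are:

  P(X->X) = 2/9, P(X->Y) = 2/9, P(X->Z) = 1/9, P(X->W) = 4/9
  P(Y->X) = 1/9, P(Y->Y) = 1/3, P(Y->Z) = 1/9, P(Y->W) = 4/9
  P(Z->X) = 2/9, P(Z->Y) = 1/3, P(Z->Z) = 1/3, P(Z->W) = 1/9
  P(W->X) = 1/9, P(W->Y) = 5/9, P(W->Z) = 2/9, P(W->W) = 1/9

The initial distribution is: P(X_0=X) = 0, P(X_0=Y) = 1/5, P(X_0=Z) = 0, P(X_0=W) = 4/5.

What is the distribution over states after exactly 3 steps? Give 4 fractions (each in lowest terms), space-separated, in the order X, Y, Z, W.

Answer: 107/729 1414/3645 676/3645 68/243

Derivation:
Propagating the distribution step by step (d_{t+1} = d_t * P):
d_0 = (X=0, Y=1/5, Z=0, W=4/5)
  d_1[X] = 0*2/9 + 1/5*1/9 + 0*2/9 + 4/5*1/9 = 1/9
  d_1[Y] = 0*2/9 + 1/5*1/3 + 0*1/3 + 4/5*5/9 = 23/45
  d_1[Z] = 0*1/9 + 1/5*1/9 + 0*1/3 + 4/5*2/9 = 1/5
  d_1[W] = 0*4/9 + 1/5*4/9 + 0*1/9 + 4/5*1/9 = 8/45
d_1 = (X=1/9, Y=23/45, Z=1/5, W=8/45)
  d_2[X] = 1/9*2/9 + 23/45*1/9 + 1/5*2/9 + 8/45*1/9 = 59/405
  d_2[Y] = 1/9*2/9 + 23/45*1/3 + 1/5*1/3 + 8/45*5/9 = 146/405
  d_2[Z] = 1/9*1/9 + 23/45*1/9 + 1/5*1/3 + 8/45*2/9 = 71/405
  d_2[W] = 1/9*4/9 + 23/45*4/9 + 1/5*1/9 + 8/45*1/9 = 43/135
d_2 = (X=59/405, Y=146/405, Z=71/405, W=43/135)
  d_3[X] = 59/405*2/9 + 146/405*1/9 + 71/405*2/9 + 43/135*1/9 = 107/729
  d_3[Y] = 59/405*2/9 + 146/405*1/3 + 71/405*1/3 + 43/135*5/9 = 1414/3645
  d_3[Z] = 59/405*1/9 + 146/405*1/9 + 71/405*1/3 + 43/135*2/9 = 676/3645
  d_3[W] = 59/405*4/9 + 146/405*4/9 + 71/405*1/9 + 43/135*1/9 = 68/243
d_3 = (X=107/729, Y=1414/3645, Z=676/3645, W=68/243)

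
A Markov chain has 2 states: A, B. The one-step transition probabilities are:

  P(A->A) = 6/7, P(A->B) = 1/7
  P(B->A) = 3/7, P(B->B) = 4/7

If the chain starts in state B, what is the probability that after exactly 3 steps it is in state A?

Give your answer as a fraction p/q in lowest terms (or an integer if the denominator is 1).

Answer: 237/343

Derivation:
Computing P^3 by repeated multiplication:
P^1 =
  A: [6/7, 1/7]
  B: [3/7, 4/7]
P^2 =
  A: [39/49, 10/49]
  B: [30/49, 19/49]
P^3 =
  A: [264/343, 79/343]
  B: [237/343, 106/343]

(P^3)[B -> A] = 237/343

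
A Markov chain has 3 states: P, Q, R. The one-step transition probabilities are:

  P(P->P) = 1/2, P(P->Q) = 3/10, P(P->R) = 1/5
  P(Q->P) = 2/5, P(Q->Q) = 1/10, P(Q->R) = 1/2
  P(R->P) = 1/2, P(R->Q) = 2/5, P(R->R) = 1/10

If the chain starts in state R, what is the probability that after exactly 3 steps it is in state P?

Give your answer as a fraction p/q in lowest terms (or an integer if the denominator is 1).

Computing P^3 by repeated multiplication:
P^1 =
  P: [1/2, 3/10, 1/5]
  Q: [2/5, 1/10, 1/2]
  R: [1/2, 2/5, 1/10]
P^2 =
  P: [47/100, 13/50, 27/100]
  Q: [49/100, 33/100, 9/50]
  R: [23/50, 23/100, 31/100]
P^3 =
  P: [237/500, 11/40, 251/1000]
  Q: [467/1000, 63/250, 281/1000]
  R: [477/1000, 57/200, 119/500]

(P^3)[R -> P] = 477/1000

Answer: 477/1000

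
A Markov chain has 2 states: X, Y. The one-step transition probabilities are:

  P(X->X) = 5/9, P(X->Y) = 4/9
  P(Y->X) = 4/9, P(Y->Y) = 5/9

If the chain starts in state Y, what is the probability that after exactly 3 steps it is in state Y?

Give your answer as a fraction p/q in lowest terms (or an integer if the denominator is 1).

Computing P^3 by repeated multiplication:
P^1 =
  X: [5/9, 4/9]
  Y: [4/9, 5/9]
P^2 =
  X: [41/81, 40/81]
  Y: [40/81, 41/81]
P^3 =
  X: [365/729, 364/729]
  Y: [364/729, 365/729]

(P^3)[Y -> Y] = 365/729

Answer: 365/729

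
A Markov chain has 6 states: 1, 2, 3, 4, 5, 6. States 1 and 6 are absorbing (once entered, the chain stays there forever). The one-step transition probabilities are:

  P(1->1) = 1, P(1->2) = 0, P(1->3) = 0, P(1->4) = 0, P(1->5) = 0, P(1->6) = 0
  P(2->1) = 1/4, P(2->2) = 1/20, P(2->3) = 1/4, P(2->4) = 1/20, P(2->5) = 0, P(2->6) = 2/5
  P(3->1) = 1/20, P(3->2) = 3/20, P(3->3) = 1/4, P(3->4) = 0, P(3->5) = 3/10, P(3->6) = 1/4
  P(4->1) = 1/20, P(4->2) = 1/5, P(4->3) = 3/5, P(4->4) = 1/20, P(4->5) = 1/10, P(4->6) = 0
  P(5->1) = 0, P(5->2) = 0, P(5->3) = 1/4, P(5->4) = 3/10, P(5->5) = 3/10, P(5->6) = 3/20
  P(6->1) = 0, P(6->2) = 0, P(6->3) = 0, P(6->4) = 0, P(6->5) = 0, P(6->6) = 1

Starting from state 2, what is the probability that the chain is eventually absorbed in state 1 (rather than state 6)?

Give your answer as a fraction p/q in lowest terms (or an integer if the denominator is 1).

Answer: 1981/5946

Derivation:
Let a_i = P(absorbed in 1 | start in state i).
Boundary conditions: a_1 = 1, a_6 = 0.
For each transient state i, a_i = sum_j P(i->j) * a_j:
  a_2 = 1/4*a_1 + 1/20*a_2 + 1/4*a_3 + 1/20*a_4 + 0*a_5 + 2/5*a_6
  a_3 = 1/20*a_1 + 3/20*a_2 + 1/4*a_3 + 0*a_4 + 3/10*a_5 + 1/4*a_6
  a_4 = 1/20*a_1 + 1/5*a_2 + 3/5*a_3 + 1/20*a_4 + 1/10*a_5 + 0*a_6
  a_5 = 0*a_1 + 0*a_2 + 1/4*a_3 + 3/10*a_4 + 3/10*a_5 + 3/20*a_6

Substituting a_1 = 1 and a_6 = 0, rearrange to (I - Q) a = r where r[i] = P(i -> 1):
  [19/20, -1/4, -1/20, 0] . (a_2, a_3, a_4, a_5) = 1/4
  [-3/20, 3/4, 0, -3/10] . (a_2, a_3, a_4, a_5) = 1/20
  [-1/5, -3/5, 19/20, -1/10] . (a_2, a_3, a_4, a_5) = 1/20
  [0, -1/4, -3/10, 7/10] . (a_2, a_3, a_4, a_5) = 0

Solving yields:
  a_2 = 1981/5946
  a_3 = 1671/7928
  a_4 = 6571/23784
  a_5 = 3071/15856

Starting state is 2, so the absorption probability is a_2 = 1981/5946.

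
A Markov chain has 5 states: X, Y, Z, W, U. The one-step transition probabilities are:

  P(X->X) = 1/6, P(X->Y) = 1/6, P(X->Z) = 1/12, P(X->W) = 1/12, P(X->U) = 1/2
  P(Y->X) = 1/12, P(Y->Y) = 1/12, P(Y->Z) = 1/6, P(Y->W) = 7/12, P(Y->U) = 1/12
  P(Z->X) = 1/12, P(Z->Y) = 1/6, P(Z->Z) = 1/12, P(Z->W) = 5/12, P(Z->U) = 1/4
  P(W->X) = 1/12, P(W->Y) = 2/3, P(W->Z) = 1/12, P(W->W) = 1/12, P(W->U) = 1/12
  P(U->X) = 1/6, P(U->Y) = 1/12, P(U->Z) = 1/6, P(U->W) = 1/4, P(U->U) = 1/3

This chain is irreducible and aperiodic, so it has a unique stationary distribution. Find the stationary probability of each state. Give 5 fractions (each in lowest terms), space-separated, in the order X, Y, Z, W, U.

The stationary distribution satisfies pi = pi * P, i.e.:
  pi_X = 1/6*pi_X + 1/12*pi_Y + 1/12*pi_Z + 1/12*pi_W + 1/6*pi_U
  pi_Y = 1/6*pi_X + 1/12*pi_Y + 1/6*pi_Z + 2/3*pi_W + 1/12*pi_U
  pi_Z = 1/12*pi_X + 1/6*pi_Y + 1/12*pi_Z + 1/12*pi_W + 1/6*pi_U
  pi_W = 1/12*pi_X + 7/12*pi_Y + 5/12*pi_Z + 1/12*pi_W + 1/4*pi_U
  pi_U = 1/2*pi_X + 1/12*pi_Y + 1/4*pi_Z + 1/12*pi_W + 1/3*pi_U
with normalization: pi_X + pi_Y + pi_Z + pi_W + pi_U = 1.

Using the first 4 balance equations plus normalization, the linear system A*pi = b is:
  [-5/6, 1/12, 1/12, 1/12, 1/6] . pi = 0
  [1/6, -11/12, 1/6, 2/3, 1/12] . pi = 0
  [1/12, 1/6, -11/12, 1/12, 1/6] . pi = 0
  [1/12, 7/12, 5/12, -11/12, 1/4] . pi = 0
  [1, 1, 1, 1, 1] . pi = 1

Solving yields:
  pi_X = 395/3624
  pi_Y = 995/3624
  pi_Z = 445/3624
  pi_W = 89/302
  pi_U = 721/3624

Verification (pi * P):
  395/3624*1/6 + 995/3624*1/12 + 445/3624*1/12 + 89/302*1/12 + 721/3624*1/6 = 395/3624 = pi_X  (ok)
  395/3624*1/6 + 995/3624*1/12 + 445/3624*1/6 + 89/302*2/3 + 721/3624*1/12 = 995/3624 = pi_Y  (ok)
  395/3624*1/12 + 995/3624*1/6 + 445/3624*1/12 + 89/302*1/12 + 721/3624*1/6 = 445/3624 = pi_Z  (ok)
  395/3624*1/12 + 995/3624*7/12 + 445/3624*5/12 + 89/302*1/12 + 721/3624*1/4 = 89/302 = pi_W  (ok)
  395/3624*1/2 + 995/3624*1/12 + 445/3624*1/4 + 89/302*1/12 + 721/3624*1/3 = 721/3624 = pi_U  (ok)

Answer: 395/3624 995/3624 445/3624 89/302 721/3624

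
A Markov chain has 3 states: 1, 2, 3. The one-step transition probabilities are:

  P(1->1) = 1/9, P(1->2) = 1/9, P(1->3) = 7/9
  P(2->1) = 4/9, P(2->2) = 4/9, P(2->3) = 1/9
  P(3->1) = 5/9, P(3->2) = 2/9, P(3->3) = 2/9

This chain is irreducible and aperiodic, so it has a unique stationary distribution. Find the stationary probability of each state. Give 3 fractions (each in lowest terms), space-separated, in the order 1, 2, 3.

The stationary distribution satisfies pi = pi * P, i.e.:
  pi_1 = 1/9*pi_1 + 4/9*pi_2 + 5/9*pi_3
  pi_2 = 1/9*pi_1 + 4/9*pi_2 + 2/9*pi_3
  pi_3 = 7/9*pi_1 + 1/9*pi_2 + 2/9*pi_3
with normalization: pi_1 + pi_2 + pi_3 = 1.

Using the first 2 balance equations plus normalization, the linear system A*pi = b is:
  [-8/9, 4/9, 5/9] . pi = 0
  [1/9, -5/9, 2/9] . pi = 0
  [1, 1, 1] . pi = 1

Solving yields:
  pi_1 = 11/30
  pi_2 = 7/30
  pi_3 = 2/5

Verification (pi * P):
  11/30*1/9 + 7/30*4/9 + 2/5*5/9 = 11/30 = pi_1  (ok)
  11/30*1/9 + 7/30*4/9 + 2/5*2/9 = 7/30 = pi_2  (ok)
  11/30*7/9 + 7/30*1/9 + 2/5*2/9 = 2/5 = pi_3  (ok)

Answer: 11/30 7/30 2/5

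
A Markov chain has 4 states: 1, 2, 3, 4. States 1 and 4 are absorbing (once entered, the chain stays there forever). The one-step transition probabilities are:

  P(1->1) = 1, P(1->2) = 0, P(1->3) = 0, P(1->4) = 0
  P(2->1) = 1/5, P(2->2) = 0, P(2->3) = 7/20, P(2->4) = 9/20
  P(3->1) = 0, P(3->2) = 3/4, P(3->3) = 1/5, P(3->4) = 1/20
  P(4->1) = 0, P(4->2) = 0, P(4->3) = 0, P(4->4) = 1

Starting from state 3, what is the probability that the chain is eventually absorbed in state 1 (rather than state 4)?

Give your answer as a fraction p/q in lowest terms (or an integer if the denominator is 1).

Let a_i = P(absorbed in 1 | start in state i).
Boundary conditions: a_1 = 1, a_4 = 0.
For each transient state i, a_i = sum_j P(i->j) * a_j:
  a_2 = 1/5*a_1 + 0*a_2 + 7/20*a_3 + 9/20*a_4
  a_3 = 0*a_1 + 3/4*a_2 + 1/5*a_3 + 1/20*a_4

Substituting a_1 = 1 and a_4 = 0, rearrange to (I - Q) a = r where r[i] = P(i -> 1):
  [1, -7/20] . (a_2, a_3) = 1/5
  [-3/4, 4/5] . (a_2, a_3) = 0

Solving yields:
  a_2 = 64/215
  a_3 = 12/43

Starting state is 3, so the absorption probability is a_3 = 12/43.

Answer: 12/43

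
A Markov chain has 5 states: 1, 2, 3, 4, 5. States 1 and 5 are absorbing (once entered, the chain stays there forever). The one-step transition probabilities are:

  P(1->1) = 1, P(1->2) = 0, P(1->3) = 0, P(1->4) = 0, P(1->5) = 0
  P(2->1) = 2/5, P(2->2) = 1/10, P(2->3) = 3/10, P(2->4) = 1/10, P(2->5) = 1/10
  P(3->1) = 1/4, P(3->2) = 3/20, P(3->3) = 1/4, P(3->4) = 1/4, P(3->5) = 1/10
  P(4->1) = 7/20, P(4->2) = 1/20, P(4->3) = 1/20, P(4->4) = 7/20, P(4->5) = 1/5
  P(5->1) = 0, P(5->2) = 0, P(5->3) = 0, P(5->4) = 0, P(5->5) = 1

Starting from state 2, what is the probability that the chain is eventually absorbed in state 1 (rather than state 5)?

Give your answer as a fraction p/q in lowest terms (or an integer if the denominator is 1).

Answer: 3/4

Derivation:
Let a_i = P(absorbed in 1 | start in state i).
Boundary conditions: a_1 = 1, a_5 = 0.
For each transient state i, a_i = sum_j P(i->j) * a_j:
  a_2 = 2/5*a_1 + 1/10*a_2 + 3/10*a_3 + 1/10*a_4 + 1/10*a_5
  a_3 = 1/4*a_1 + 3/20*a_2 + 1/4*a_3 + 1/4*a_4 + 1/10*a_5
  a_4 = 7/20*a_1 + 1/20*a_2 + 1/20*a_3 + 7/20*a_4 + 1/5*a_5

Substituting a_1 = 1 and a_5 = 0, rearrange to (I - Q) a = r where r[i] = P(i -> 1):
  [9/10, -3/10, -1/10] . (a_2, a_3, a_4) = 2/5
  [-3/20, 3/4, -1/4] . (a_2, a_3, a_4) = 1/4
  [-1/20, -1/20, 13/20] . (a_2, a_3, a_4) = 7/20

Solving yields:
  a_2 = 3/4
  a_3 = 7/10
  a_4 = 13/20

Starting state is 2, so the absorption probability is a_2 = 3/4.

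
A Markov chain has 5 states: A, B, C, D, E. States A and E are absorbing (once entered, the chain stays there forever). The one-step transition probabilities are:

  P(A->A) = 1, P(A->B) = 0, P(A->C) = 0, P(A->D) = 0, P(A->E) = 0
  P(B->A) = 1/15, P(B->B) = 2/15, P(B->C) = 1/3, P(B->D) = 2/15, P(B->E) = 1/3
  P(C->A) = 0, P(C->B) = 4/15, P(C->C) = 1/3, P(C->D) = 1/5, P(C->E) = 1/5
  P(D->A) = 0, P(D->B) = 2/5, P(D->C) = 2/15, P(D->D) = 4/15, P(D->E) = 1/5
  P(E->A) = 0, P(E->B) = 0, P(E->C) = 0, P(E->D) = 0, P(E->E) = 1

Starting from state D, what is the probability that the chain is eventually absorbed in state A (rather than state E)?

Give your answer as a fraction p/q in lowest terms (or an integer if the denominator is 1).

Let a_i = P(absorbed in A | start in state i).
Boundary conditions: a_A = 1, a_E = 0.
For each transient state i, a_i = sum_j P(i->j) * a_j:
  a_B = 1/15*a_A + 2/15*a_B + 1/3*a_C + 2/15*a_D + 1/3*a_E
  a_C = 0*a_A + 4/15*a_B + 1/3*a_C + 1/5*a_D + 1/5*a_E
  a_D = 0*a_A + 2/5*a_B + 2/15*a_C + 4/15*a_D + 1/5*a_E

Substituting a_A = 1 and a_E = 0, rearrange to (I - Q) a = r where r[i] = P(i -> A):
  [13/15, -1/3, -2/15] . (a_B, a_C, a_D) = 1/15
  [-4/15, 2/3, -1/5] . (a_B, a_C, a_D) = 0
  [-2/5, -2/15, 11/15] . (a_B, a_C, a_D) = 0

Solving yields:
  a_B = 52/453
  a_C = 31/453
  a_D = 34/453

Starting state is D, so the absorption probability is a_D = 34/453.

Answer: 34/453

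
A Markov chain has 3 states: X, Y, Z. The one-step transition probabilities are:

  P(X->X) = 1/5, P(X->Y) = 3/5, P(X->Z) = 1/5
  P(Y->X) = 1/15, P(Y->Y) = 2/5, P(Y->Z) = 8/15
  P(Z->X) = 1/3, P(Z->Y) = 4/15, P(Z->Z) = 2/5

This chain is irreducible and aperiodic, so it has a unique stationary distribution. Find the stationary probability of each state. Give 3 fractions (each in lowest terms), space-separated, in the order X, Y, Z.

The stationary distribution satisfies pi = pi * P, i.e.:
  pi_X = 1/5*pi_X + 1/15*pi_Y + 1/3*pi_Z
  pi_Y = 3/5*pi_X + 2/5*pi_Y + 4/15*pi_Z
  pi_Z = 1/5*pi_X + 8/15*pi_Y + 2/5*pi_Z
with normalization: pi_X + pi_Y + pi_Z = 1.

Using the first 2 balance equations plus normalization, the linear system A*pi = b is:
  [-4/5, 1/15, 1/3] . pi = 0
  [3/5, -3/5, 4/15] . pi = 0
  [1, 1, 1] . pi = 1

Solving yields:
  pi_X = 49/241
  pi_Y = 93/241
  pi_Z = 99/241

Verification (pi * P):
  49/241*1/5 + 93/241*1/15 + 99/241*1/3 = 49/241 = pi_X  (ok)
  49/241*3/5 + 93/241*2/5 + 99/241*4/15 = 93/241 = pi_Y  (ok)
  49/241*1/5 + 93/241*8/15 + 99/241*2/5 = 99/241 = pi_Z  (ok)

Answer: 49/241 93/241 99/241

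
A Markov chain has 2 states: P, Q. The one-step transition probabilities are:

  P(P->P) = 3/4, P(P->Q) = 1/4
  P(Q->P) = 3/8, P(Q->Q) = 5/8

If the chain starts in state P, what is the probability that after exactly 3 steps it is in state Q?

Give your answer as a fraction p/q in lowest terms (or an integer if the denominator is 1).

Answer: 97/256

Derivation:
Computing P^3 by repeated multiplication:
P^1 =
  P: [3/4, 1/4]
  Q: [3/8, 5/8]
P^2 =
  P: [21/32, 11/32]
  Q: [33/64, 31/64]
P^3 =
  P: [159/256, 97/256]
  Q: [291/512, 221/512]

(P^3)[P -> Q] = 97/256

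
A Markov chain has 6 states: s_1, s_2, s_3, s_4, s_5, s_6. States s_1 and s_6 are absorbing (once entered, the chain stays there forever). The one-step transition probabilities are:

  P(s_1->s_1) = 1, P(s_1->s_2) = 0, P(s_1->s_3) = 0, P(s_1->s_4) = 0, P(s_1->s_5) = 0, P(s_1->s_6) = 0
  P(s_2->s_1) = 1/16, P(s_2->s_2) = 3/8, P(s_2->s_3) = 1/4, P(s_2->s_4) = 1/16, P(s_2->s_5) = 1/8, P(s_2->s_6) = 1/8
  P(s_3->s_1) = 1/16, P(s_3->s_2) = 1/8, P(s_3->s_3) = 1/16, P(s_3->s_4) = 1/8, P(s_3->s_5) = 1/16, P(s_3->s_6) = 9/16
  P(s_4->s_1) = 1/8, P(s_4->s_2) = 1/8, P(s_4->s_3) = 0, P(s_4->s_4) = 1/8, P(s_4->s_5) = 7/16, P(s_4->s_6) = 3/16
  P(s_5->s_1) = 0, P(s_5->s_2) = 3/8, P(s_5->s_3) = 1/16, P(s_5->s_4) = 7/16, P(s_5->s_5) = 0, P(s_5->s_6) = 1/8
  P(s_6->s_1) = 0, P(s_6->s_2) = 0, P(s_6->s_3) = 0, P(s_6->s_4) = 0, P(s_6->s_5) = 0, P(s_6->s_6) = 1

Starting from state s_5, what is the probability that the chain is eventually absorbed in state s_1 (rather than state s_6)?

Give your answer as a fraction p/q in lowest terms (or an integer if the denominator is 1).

Answer: 31/139

Derivation:
Let a_i = P(absorbed in s_1 | start in state i).
Boundary conditions: a_s_1 = 1, a_s_6 = 0.
For each transient state i, a_i = sum_j P(i->j) * a_j:
  a_s_2 = 1/16*a_s_1 + 3/8*a_s_2 + 1/4*a_s_3 + 1/16*a_s_4 + 1/8*a_s_5 + 1/8*a_s_6
  a_s_3 = 1/16*a_s_1 + 1/8*a_s_2 + 1/16*a_s_3 + 1/8*a_s_4 + 1/16*a_s_5 + 9/16*a_s_6
  a_s_4 = 1/8*a_s_1 + 1/8*a_s_2 + 0*a_s_3 + 1/8*a_s_4 + 7/16*a_s_5 + 3/16*a_s_6
  a_s_5 = 0*a_s_1 + 3/8*a_s_2 + 1/16*a_s_3 + 7/16*a_s_4 + 0*a_s_5 + 1/8*a_s_6

Substituting a_s_1 = 1 and a_s_6 = 0, rearrange to (I - Q) a = r where r[i] = P(i -> s_1):
  [5/8, -1/4, -1/16, -1/8] . (a_s_2, a_s_3, a_s_4, a_s_5) = 1/16
  [-1/8, 15/16, -1/8, -1/16] . (a_s_2, a_s_3, a_s_4, a_s_5) = 1/16
  [-1/8, 0, 7/8, -7/16] . (a_s_2, a_s_3, a_s_4, a_s_5) = 1/8
  [-3/8, -1/16, -7/16, 1] . (a_s_2, a_s_3, a_s_4, a_s_5) = 0

Solving yields:
  a_s_2 = 65/278
  a_s_3 = 21/139
  a_s_4 = 40/139
  a_s_5 = 31/139

Starting state is s_5, so the absorption probability is a_s_5 = 31/139.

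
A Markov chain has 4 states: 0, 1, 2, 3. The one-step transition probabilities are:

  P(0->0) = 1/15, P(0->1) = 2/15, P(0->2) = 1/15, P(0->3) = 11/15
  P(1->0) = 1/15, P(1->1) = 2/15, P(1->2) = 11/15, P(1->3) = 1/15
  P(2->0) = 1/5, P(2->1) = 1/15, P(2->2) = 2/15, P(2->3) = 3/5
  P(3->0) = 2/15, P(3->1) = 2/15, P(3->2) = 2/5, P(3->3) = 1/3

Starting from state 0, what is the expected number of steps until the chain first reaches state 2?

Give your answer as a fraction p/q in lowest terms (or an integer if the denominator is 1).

Answer: 945/292

Derivation:
Let h_i = expected steps to first reach 2 from state i.
Boundary: h_2 = 0.
First-step equations for the other states:
  h_0 = 1 + 1/15*h_0 + 2/15*h_1 + 1/15*h_2 + 11/15*h_3
  h_1 = 1 + 1/15*h_0 + 2/15*h_1 + 11/15*h_2 + 1/15*h_3
  h_3 = 1 + 2/15*h_0 + 2/15*h_1 + 2/5*h_2 + 1/3*h_3

Substituting h_2 = 0 and rearranging gives the linear system (I - Q) h = 1:
  [14/15, -2/15, -11/15] . (h_0, h_1, h_3) = 1
  [-1/15, 13/15, -1/15] . (h_0, h_1, h_3) = 1
  [-2/15, -2/15, 2/3] . (h_0, h_1, h_3) = 1

Solving yields:
  h_0 = 945/292
  h_1 = 465/292
  h_3 = 180/73

Starting state is 0, so the expected hitting time is h_0 = 945/292.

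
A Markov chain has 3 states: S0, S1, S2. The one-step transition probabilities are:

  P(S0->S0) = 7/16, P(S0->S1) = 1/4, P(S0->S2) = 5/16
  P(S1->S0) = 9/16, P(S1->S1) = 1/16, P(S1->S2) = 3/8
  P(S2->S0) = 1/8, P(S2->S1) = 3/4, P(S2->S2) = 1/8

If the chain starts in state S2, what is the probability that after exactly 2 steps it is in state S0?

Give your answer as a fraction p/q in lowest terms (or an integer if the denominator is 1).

Answer: 63/128

Derivation:
Computing P^2 by repeated multiplication:
P^1 =
  S0: [7/16, 1/4, 5/16]
  S1: [9/16, 1/16, 3/8]
  S2: [1/8, 3/4, 1/8]
P^2 =
  S0: [95/256, 23/64, 69/256]
  S1: [21/64, 109/256, 63/256]
  S2: [63/128, 11/64, 43/128]

(P^2)[S2 -> S0] = 63/128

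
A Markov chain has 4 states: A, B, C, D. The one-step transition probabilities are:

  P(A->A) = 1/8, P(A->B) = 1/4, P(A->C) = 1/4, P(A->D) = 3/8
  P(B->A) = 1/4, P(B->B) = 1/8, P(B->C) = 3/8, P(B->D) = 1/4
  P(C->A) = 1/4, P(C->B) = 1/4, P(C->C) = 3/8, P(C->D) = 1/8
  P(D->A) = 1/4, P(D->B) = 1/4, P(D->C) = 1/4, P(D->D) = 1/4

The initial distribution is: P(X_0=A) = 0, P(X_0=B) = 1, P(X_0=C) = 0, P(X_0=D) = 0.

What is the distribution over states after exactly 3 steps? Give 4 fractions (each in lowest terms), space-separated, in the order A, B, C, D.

Propagating the distribution step by step (d_{t+1} = d_t * P):
d_0 = (A=0, B=1, C=0, D=0)
  d_1[A] = 0*1/8 + 1*1/4 + 0*1/4 + 0*1/4 = 1/4
  d_1[B] = 0*1/4 + 1*1/8 + 0*1/4 + 0*1/4 = 1/8
  d_1[C] = 0*1/4 + 1*3/8 + 0*3/8 + 0*1/4 = 3/8
  d_1[D] = 0*3/8 + 1*1/4 + 0*1/8 + 0*1/4 = 1/4
d_1 = (A=1/4, B=1/8, C=3/8, D=1/4)
  d_2[A] = 1/4*1/8 + 1/8*1/4 + 3/8*1/4 + 1/4*1/4 = 7/32
  d_2[B] = 1/4*1/4 + 1/8*1/8 + 3/8*1/4 + 1/4*1/4 = 15/64
  d_2[C] = 1/4*1/4 + 1/8*3/8 + 3/8*3/8 + 1/4*1/4 = 5/16
  d_2[D] = 1/4*3/8 + 1/8*1/4 + 3/8*1/8 + 1/4*1/4 = 15/64
d_2 = (A=7/32, B=15/64, C=5/16, D=15/64)
  d_3[A] = 7/32*1/8 + 15/64*1/4 + 5/16*1/4 + 15/64*1/4 = 57/256
  d_3[B] = 7/32*1/4 + 15/64*1/8 + 5/16*1/4 + 15/64*1/4 = 113/512
  d_3[C] = 7/32*1/4 + 15/64*3/8 + 5/16*3/8 + 15/64*1/4 = 163/512
  d_3[D] = 7/32*3/8 + 15/64*1/4 + 5/16*1/8 + 15/64*1/4 = 61/256
d_3 = (A=57/256, B=113/512, C=163/512, D=61/256)

Answer: 57/256 113/512 163/512 61/256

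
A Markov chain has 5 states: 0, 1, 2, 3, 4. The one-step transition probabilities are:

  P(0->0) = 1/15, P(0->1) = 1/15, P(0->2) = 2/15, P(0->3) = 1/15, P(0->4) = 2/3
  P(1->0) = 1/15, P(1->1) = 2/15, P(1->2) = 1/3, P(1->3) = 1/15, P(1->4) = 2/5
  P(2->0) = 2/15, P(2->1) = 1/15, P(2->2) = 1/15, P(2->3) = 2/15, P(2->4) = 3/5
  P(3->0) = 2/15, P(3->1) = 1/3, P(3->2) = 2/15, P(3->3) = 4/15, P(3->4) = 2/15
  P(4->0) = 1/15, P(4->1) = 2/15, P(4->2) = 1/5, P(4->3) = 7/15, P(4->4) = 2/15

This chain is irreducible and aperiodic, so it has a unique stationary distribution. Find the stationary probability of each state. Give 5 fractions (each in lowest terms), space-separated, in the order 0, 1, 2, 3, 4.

Answer: 3573/37516 1556/9379 1646/9379 9495/37516 2910/9379

Derivation:
The stationary distribution satisfies pi = pi * P, i.e.:
  pi_0 = 1/15*pi_0 + 1/15*pi_1 + 2/15*pi_2 + 2/15*pi_3 + 1/15*pi_4
  pi_1 = 1/15*pi_0 + 2/15*pi_1 + 1/15*pi_2 + 1/3*pi_3 + 2/15*pi_4
  pi_2 = 2/15*pi_0 + 1/3*pi_1 + 1/15*pi_2 + 2/15*pi_3 + 1/5*pi_4
  pi_3 = 1/15*pi_0 + 1/15*pi_1 + 2/15*pi_2 + 4/15*pi_3 + 7/15*pi_4
  pi_4 = 2/3*pi_0 + 2/5*pi_1 + 3/5*pi_2 + 2/15*pi_3 + 2/15*pi_4
with normalization: pi_0 + pi_1 + pi_2 + pi_3 + pi_4 = 1.

Using the first 4 balance equations plus normalization, the linear system A*pi = b is:
  [-14/15, 1/15, 2/15, 2/15, 1/15] . pi = 0
  [1/15, -13/15, 1/15, 1/3, 2/15] . pi = 0
  [2/15, 1/3, -14/15, 2/15, 1/5] . pi = 0
  [1/15, 1/15, 2/15, -11/15, 7/15] . pi = 0
  [1, 1, 1, 1, 1] . pi = 1

Solving yields:
  pi_0 = 3573/37516
  pi_1 = 1556/9379
  pi_2 = 1646/9379
  pi_3 = 9495/37516
  pi_4 = 2910/9379

Verification (pi * P):
  3573/37516*1/15 + 1556/9379*1/15 + 1646/9379*2/15 + 9495/37516*2/15 + 2910/9379*1/15 = 3573/37516 = pi_0  (ok)
  3573/37516*1/15 + 1556/9379*2/15 + 1646/9379*1/15 + 9495/37516*1/3 + 2910/9379*2/15 = 1556/9379 = pi_1  (ok)
  3573/37516*2/15 + 1556/9379*1/3 + 1646/9379*1/15 + 9495/37516*2/15 + 2910/9379*1/5 = 1646/9379 = pi_2  (ok)
  3573/37516*1/15 + 1556/9379*1/15 + 1646/9379*2/15 + 9495/37516*4/15 + 2910/9379*7/15 = 9495/37516 = pi_3  (ok)
  3573/37516*2/3 + 1556/9379*2/5 + 1646/9379*3/5 + 9495/37516*2/15 + 2910/9379*2/15 = 2910/9379 = pi_4  (ok)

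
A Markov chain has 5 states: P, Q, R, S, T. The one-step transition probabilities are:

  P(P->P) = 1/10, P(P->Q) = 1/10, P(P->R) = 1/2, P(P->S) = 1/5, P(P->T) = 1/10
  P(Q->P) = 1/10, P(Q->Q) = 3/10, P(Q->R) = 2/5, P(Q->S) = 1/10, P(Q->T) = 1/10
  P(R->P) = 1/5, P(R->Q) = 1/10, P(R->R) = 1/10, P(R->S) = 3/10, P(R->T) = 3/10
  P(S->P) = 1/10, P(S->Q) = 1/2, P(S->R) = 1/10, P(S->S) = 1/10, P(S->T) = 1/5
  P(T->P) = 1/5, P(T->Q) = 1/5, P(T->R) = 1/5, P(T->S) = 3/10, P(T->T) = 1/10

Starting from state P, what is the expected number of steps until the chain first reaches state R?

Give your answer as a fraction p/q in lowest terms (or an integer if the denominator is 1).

Answer: 83/31

Derivation:
Let h_i = expected steps to first reach R from state i.
Boundary: h_R = 0.
First-step equations for the other states:
  h_P = 1 + 1/10*h_P + 1/10*h_Q + 1/2*h_R + 1/5*h_S + 1/10*h_T
  h_Q = 1 + 1/10*h_P + 3/10*h_Q + 2/5*h_R + 1/10*h_S + 1/10*h_T
  h_S = 1 + 1/10*h_P + 1/2*h_Q + 1/10*h_R + 1/10*h_S + 1/5*h_T
  h_T = 1 + 1/5*h_P + 1/5*h_Q + 1/5*h_R + 3/10*h_S + 1/10*h_T

Substituting h_R = 0 and rearranging gives the linear system (I - Q) h = 1:
  [9/10, -1/10, -1/5, -1/10] . (h_P, h_Q, h_S, h_T) = 1
  [-1/10, 7/10, -1/10, -1/10] . (h_P, h_Q, h_S, h_T) = 1
  [-1/10, -1/2, 9/10, -1/5] . (h_P, h_Q, h_S, h_T) = 1
  [-1/5, -1/5, -3/10, 9/10] . (h_P, h_Q, h_S, h_T) = 1

Solving yields:
  h_P = 83/31
  h_Q = 89/31
  h_S = 118/31
  h_T = 112/31

Starting state is P, so the expected hitting time is h_P = 83/31.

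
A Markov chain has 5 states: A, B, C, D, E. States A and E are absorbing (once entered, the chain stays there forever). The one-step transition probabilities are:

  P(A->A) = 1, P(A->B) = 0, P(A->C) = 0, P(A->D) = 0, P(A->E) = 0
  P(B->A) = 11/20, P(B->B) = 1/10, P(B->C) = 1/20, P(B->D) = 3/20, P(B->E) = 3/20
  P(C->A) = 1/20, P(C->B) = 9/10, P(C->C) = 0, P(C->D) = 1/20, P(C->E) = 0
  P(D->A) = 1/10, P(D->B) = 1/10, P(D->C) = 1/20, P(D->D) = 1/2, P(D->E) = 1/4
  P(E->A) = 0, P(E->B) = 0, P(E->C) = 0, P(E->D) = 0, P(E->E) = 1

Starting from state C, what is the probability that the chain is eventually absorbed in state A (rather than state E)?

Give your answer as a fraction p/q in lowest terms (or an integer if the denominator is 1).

Answer: 1160/1613

Derivation:
Let a_i = P(absorbed in A | start in state i).
Boundary conditions: a_A = 1, a_E = 0.
For each transient state i, a_i = sum_j P(i->j) * a_j:
  a_B = 11/20*a_A + 1/10*a_B + 1/20*a_C + 3/20*a_D + 3/20*a_E
  a_C = 1/20*a_A + 9/10*a_B + 0*a_C + 1/20*a_D + 0*a_E
  a_D = 1/10*a_A + 1/10*a_B + 1/20*a_C + 1/2*a_D + 1/4*a_E

Substituting a_A = 1 and a_E = 0, rearrange to (I - Q) a = r where r[i] = P(i -> A):
  [9/10, -1/20, -3/20] . (a_B, a_C, a_D) = 11/20
  [-9/10, 1, -1/20] . (a_B, a_C, a_D) = 1/20
  [-1/10, -1/20, 1/2] . (a_B, a_C, a_D) = 1/10

Solving yields:
  a_B = 1162/1613
  a_C = 1160/1613
  a_D = 671/1613

Starting state is C, so the absorption probability is a_C = 1160/1613.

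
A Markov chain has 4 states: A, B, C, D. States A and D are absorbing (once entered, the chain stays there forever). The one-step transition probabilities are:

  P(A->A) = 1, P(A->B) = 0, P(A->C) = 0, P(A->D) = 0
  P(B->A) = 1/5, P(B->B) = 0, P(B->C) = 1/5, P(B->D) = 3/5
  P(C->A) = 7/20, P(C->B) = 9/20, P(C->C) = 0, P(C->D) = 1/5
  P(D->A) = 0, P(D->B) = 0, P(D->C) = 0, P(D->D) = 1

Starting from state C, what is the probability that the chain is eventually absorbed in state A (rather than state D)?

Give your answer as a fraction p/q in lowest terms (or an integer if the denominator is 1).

Let a_i = P(absorbed in A | start in state i).
Boundary conditions: a_A = 1, a_D = 0.
For each transient state i, a_i = sum_j P(i->j) * a_j:
  a_B = 1/5*a_A + 0*a_B + 1/5*a_C + 3/5*a_D
  a_C = 7/20*a_A + 9/20*a_B + 0*a_C + 1/5*a_D

Substituting a_A = 1 and a_D = 0, rearrange to (I - Q) a = r where r[i] = P(i -> A):
  [1, -1/5] . (a_B, a_C) = 1/5
  [-9/20, 1] . (a_B, a_C) = 7/20

Solving yields:
  a_B = 27/91
  a_C = 44/91

Starting state is C, so the absorption probability is a_C = 44/91.

Answer: 44/91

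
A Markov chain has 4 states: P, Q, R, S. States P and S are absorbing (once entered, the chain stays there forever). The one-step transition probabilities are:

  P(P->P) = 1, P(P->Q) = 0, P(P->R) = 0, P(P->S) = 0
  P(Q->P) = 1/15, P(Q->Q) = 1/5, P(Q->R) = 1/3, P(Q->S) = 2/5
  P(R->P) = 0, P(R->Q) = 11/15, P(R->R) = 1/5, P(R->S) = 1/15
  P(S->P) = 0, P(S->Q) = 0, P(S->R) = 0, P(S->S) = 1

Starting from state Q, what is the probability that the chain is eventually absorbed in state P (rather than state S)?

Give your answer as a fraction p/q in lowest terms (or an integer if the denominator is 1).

Let a_i = P(absorbed in P | start in state i).
Boundary conditions: a_P = 1, a_S = 0.
For each transient state i, a_i = sum_j P(i->j) * a_j:
  a_Q = 1/15*a_P + 1/5*a_Q + 1/3*a_R + 2/5*a_S
  a_R = 0*a_P + 11/15*a_Q + 1/5*a_R + 1/15*a_S

Substituting a_P = 1 and a_S = 0, rearrange to (I - Q) a = r where r[i] = P(i -> P):
  [4/5, -1/3] . (a_Q, a_R) = 1/15
  [-11/15, 4/5] . (a_Q, a_R) = 0

Solving yields:
  a_Q = 12/89
  a_R = 11/89

Starting state is Q, so the absorption probability is a_Q = 12/89.

Answer: 12/89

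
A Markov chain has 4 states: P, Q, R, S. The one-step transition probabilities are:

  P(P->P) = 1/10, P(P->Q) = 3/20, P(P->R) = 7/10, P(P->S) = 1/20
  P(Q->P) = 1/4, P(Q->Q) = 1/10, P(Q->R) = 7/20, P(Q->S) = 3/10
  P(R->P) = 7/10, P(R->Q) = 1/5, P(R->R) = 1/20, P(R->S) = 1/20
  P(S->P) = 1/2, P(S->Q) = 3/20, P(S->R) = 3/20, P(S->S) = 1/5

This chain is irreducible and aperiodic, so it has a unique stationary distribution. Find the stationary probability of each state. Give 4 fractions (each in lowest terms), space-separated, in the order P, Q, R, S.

Answer: 907/2391 382/2391 283/797 253/2391

Derivation:
The stationary distribution satisfies pi = pi * P, i.e.:
  pi_P = 1/10*pi_P + 1/4*pi_Q + 7/10*pi_R + 1/2*pi_S
  pi_Q = 3/20*pi_P + 1/10*pi_Q + 1/5*pi_R + 3/20*pi_S
  pi_R = 7/10*pi_P + 7/20*pi_Q + 1/20*pi_R + 3/20*pi_S
  pi_S = 1/20*pi_P + 3/10*pi_Q + 1/20*pi_R + 1/5*pi_S
with normalization: pi_P + pi_Q + pi_R + pi_S = 1.

Using the first 3 balance equations plus normalization, the linear system A*pi = b is:
  [-9/10, 1/4, 7/10, 1/2] . pi = 0
  [3/20, -9/10, 1/5, 3/20] . pi = 0
  [7/10, 7/20, -19/20, 3/20] . pi = 0
  [1, 1, 1, 1] . pi = 1

Solving yields:
  pi_P = 907/2391
  pi_Q = 382/2391
  pi_R = 283/797
  pi_S = 253/2391

Verification (pi * P):
  907/2391*1/10 + 382/2391*1/4 + 283/797*7/10 + 253/2391*1/2 = 907/2391 = pi_P  (ok)
  907/2391*3/20 + 382/2391*1/10 + 283/797*1/5 + 253/2391*3/20 = 382/2391 = pi_Q  (ok)
  907/2391*7/10 + 382/2391*7/20 + 283/797*1/20 + 253/2391*3/20 = 283/797 = pi_R  (ok)
  907/2391*1/20 + 382/2391*3/10 + 283/797*1/20 + 253/2391*1/5 = 253/2391 = pi_S  (ok)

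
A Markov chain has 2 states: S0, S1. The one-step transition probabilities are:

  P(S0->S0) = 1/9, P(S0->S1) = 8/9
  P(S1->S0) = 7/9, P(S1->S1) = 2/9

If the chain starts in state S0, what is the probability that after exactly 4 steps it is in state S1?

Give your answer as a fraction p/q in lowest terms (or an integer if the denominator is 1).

Computing P^4 by repeated multiplication:
P^1 =
  S0: [1/9, 8/9]
  S1: [7/9, 2/9]
P^2 =
  S0: [19/27, 8/27]
  S1: [7/27, 20/27]
P^3 =
  S0: [25/81, 56/81]
  S1: [49/81, 32/81]
P^4 =
  S0: [139/243, 104/243]
  S1: [91/243, 152/243]

(P^4)[S0 -> S1] = 104/243

Answer: 104/243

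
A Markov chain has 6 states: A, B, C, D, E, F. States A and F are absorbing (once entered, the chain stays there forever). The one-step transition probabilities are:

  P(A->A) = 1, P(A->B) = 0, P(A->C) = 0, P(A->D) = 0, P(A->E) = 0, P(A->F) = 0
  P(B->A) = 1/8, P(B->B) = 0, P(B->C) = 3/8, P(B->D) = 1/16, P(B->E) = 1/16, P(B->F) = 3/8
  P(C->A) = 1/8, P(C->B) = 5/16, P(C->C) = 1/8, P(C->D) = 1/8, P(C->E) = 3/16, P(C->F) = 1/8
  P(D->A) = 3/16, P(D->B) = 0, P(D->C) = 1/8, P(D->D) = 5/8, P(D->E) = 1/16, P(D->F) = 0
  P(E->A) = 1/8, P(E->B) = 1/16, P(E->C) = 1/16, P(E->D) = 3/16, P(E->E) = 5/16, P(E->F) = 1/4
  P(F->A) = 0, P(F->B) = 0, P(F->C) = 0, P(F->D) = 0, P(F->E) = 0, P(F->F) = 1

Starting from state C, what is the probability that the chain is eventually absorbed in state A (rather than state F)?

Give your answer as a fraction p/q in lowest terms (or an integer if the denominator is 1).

Answer: 5083/10515

Derivation:
Let a_i = P(absorbed in A | start in state i).
Boundary conditions: a_A = 1, a_F = 0.
For each transient state i, a_i = sum_j P(i->j) * a_j:
  a_B = 1/8*a_A + 0*a_B + 3/8*a_C + 1/16*a_D + 1/16*a_E + 3/8*a_F
  a_C = 1/8*a_A + 5/16*a_B + 1/8*a_C + 1/8*a_D + 3/16*a_E + 1/8*a_F
  a_D = 3/16*a_A + 0*a_B + 1/8*a_C + 5/8*a_D + 1/16*a_E + 0*a_F
  a_E = 1/8*a_A + 1/16*a_B + 1/16*a_C + 3/16*a_D + 5/16*a_E + 1/4*a_F

Substituting a_A = 1 and a_F = 0, rearrange to (I - Q) a = r where r[i] = P(i -> A):
  [1, -3/8, -1/16, -1/16] . (a_B, a_C, a_D, a_E) = 1/8
  [-5/16, 7/8, -1/8, -3/16] . (a_B, a_C, a_D, a_E) = 1/8
  [0, -1/8, 3/8, -1/16] . (a_B, a_C, a_D, a_E) = 3/16
  [-1/16, -1/16, -3/16, 11/16] . (a_B, a_C, a_D, a_E) = 1/8

Solving yields:
  a_B = 4009/10515
  a_C = 5083/10515
  a_D = 2587/3505
  a_E = 971/2103

Starting state is C, so the absorption probability is a_C = 5083/10515.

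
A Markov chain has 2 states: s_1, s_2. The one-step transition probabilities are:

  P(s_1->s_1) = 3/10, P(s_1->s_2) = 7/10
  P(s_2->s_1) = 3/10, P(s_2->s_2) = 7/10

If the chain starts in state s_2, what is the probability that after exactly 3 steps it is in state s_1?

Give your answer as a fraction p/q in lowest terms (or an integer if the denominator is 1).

Answer: 3/10

Derivation:
Computing P^3 by repeated multiplication:
P^1 =
  s_1: [3/10, 7/10]
  s_2: [3/10, 7/10]
P^2 =
  s_1: [3/10, 7/10]
  s_2: [3/10, 7/10]
P^3 =
  s_1: [3/10, 7/10]
  s_2: [3/10, 7/10]

(P^3)[s_2 -> s_1] = 3/10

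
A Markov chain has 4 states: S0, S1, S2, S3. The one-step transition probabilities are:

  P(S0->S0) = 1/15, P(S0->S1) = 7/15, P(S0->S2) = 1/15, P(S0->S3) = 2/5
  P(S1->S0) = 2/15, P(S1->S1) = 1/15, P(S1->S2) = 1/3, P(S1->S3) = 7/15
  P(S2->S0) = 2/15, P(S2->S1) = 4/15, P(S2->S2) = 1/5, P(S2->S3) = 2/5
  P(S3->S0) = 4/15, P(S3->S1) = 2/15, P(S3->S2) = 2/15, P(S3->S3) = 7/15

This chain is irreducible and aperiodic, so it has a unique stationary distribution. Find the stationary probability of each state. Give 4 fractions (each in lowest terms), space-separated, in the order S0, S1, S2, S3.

Answer: 366/2029 412/2029 352/2029 899/2029

Derivation:
The stationary distribution satisfies pi = pi * P, i.e.:
  pi_S0 = 1/15*pi_S0 + 2/15*pi_S1 + 2/15*pi_S2 + 4/15*pi_S3
  pi_S1 = 7/15*pi_S0 + 1/15*pi_S1 + 4/15*pi_S2 + 2/15*pi_S3
  pi_S2 = 1/15*pi_S0 + 1/3*pi_S1 + 1/5*pi_S2 + 2/15*pi_S3
  pi_S3 = 2/5*pi_S0 + 7/15*pi_S1 + 2/5*pi_S2 + 7/15*pi_S3
with normalization: pi_S0 + pi_S1 + pi_S2 + pi_S3 = 1.

Using the first 3 balance equations plus normalization, the linear system A*pi = b is:
  [-14/15, 2/15, 2/15, 4/15] . pi = 0
  [7/15, -14/15, 4/15, 2/15] . pi = 0
  [1/15, 1/3, -4/5, 2/15] . pi = 0
  [1, 1, 1, 1] . pi = 1

Solving yields:
  pi_S0 = 366/2029
  pi_S1 = 412/2029
  pi_S2 = 352/2029
  pi_S3 = 899/2029

Verification (pi * P):
  366/2029*1/15 + 412/2029*2/15 + 352/2029*2/15 + 899/2029*4/15 = 366/2029 = pi_S0  (ok)
  366/2029*7/15 + 412/2029*1/15 + 352/2029*4/15 + 899/2029*2/15 = 412/2029 = pi_S1  (ok)
  366/2029*1/15 + 412/2029*1/3 + 352/2029*1/5 + 899/2029*2/15 = 352/2029 = pi_S2  (ok)
  366/2029*2/5 + 412/2029*7/15 + 352/2029*2/5 + 899/2029*7/15 = 899/2029 = pi_S3  (ok)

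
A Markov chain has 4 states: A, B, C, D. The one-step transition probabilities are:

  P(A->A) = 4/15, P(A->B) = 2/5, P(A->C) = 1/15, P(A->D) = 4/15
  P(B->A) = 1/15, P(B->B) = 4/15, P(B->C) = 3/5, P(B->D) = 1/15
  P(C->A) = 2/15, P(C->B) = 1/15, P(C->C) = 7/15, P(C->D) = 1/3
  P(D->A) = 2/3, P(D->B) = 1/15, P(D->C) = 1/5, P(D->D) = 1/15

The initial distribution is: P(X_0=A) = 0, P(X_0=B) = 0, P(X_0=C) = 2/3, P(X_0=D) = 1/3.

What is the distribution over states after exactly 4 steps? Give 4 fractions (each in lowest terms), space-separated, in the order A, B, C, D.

Propagating the distribution step by step (d_{t+1} = d_t * P):
d_0 = (A=0, B=0, C=2/3, D=1/3)
  d_1[A] = 0*4/15 + 0*1/15 + 2/3*2/15 + 1/3*2/3 = 14/45
  d_1[B] = 0*2/5 + 0*4/15 + 2/3*1/15 + 1/3*1/15 = 1/15
  d_1[C] = 0*1/15 + 0*3/5 + 2/3*7/15 + 1/3*1/5 = 17/45
  d_1[D] = 0*4/15 + 0*1/15 + 2/3*1/3 + 1/3*1/15 = 11/45
d_1 = (A=14/45, B=1/15, C=17/45, D=11/45)
  d_2[A] = 14/45*4/15 + 1/15*1/15 + 17/45*2/15 + 11/45*2/3 = 203/675
  d_2[B] = 14/45*2/5 + 1/15*4/15 + 17/45*1/15 + 11/45*1/15 = 124/675
  d_2[C] = 14/45*1/15 + 1/15*3/5 + 17/45*7/15 + 11/45*1/5 = 193/675
  d_2[D] = 14/45*4/15 + 1/15*1/15 + 17/45*1/3 + 11/45*1/15 = 31/135
d_2 = (A=203/675, B=124/675, C=193/675, D=31/135)
  d_3[A] = 203/675*4/15 + 124/675*1/15 + 193/675*2/15 + 31/135*2/3 = 2872/10125
  d_3[B] = 203/675*2/5 + 124/675*4/15 + 193/675*1/15 + 31/135*1/15 = 2062/10125
  d_3[C] = 203/675*1/15 + 124/675*3/5 + 193/675*7/15 + 31/135*1/5 = 209/675
  d_3[D] = 203/675*4/15 + 124/675*1/15 + 193/675*1/3 + 31/135*1/15 = 2056/10125
d_3 = (A=2872/10125, B=2062/10125, C=209/675, D=2056/10125)
  d_4[A] = 2872/10125*4/15 + 2062/10125*1/15 + 209/675*2/15 + 2056/10125*2/3 = 2692/10125
  d_4[B] = 2872/10125*2/5 + 2062/10125*4/15 + 209/675*1/15 + 2056/10125*1/15 = 30671/151875
  d_4[C] = 2872/10125*1/15 + 2062/10125*3/5 + 209/675*7/15 + 2056/10125*1/5 = 49543/151875
  d_4[D] = 2872/10125*4/15 + 2062/10125*1/15 + 209/675*1/3 + 2056/10125*1/15 = 10427/50625
d_4 = (A=2692/10125, B=30671/151875, C=49543/151875, D=10427/50625)

Answer: 2692/10125 30671/151875 49543/151875 10427/50625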